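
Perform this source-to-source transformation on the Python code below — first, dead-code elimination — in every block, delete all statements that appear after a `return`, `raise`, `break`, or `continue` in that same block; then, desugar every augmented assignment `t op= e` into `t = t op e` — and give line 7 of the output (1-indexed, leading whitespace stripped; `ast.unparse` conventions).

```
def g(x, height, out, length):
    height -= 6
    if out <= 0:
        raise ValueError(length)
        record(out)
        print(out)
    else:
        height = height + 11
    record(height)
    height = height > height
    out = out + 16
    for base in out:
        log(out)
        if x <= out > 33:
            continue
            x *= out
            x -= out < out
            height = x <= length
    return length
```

record(height)

Transformed code:
def g(x, height, out, length):
    height = height - 6
    if out <= 0:
        raise ValueError(length)
    else:
        height = height + 11
    record(height)
    height = height > height
    out = out + 16
    for base in out:
        log(out)
        if x <= out > 33:
            continue
    return length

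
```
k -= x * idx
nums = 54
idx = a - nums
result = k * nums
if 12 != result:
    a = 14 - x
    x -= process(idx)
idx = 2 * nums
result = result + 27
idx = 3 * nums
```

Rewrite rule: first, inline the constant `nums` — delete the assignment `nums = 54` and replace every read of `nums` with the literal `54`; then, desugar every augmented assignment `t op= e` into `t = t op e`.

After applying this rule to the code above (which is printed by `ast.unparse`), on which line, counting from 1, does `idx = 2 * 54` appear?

Transformed code:
k = k - x * idx
idx = a - 54
result = k * 54
if 12 != result:
    a = 14 - x
    x = x - process(idx)
idx = 2 * 54
result = result + 27
idx = 3 * 54

7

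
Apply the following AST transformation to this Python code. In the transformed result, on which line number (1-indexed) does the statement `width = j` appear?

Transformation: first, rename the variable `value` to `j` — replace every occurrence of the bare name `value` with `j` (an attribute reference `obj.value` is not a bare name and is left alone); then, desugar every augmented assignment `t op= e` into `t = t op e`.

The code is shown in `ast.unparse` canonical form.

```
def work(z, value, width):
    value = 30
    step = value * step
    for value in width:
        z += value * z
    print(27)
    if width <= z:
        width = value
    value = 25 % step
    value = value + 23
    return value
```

8

Transformed code:
def work(z, j, width):
    j = 30
    step = j * step
    for j in width:
        z = z + j * z
    print(27)
    if width <= z:
        width = j
    j = 25 % step
    j = j + 23
    return j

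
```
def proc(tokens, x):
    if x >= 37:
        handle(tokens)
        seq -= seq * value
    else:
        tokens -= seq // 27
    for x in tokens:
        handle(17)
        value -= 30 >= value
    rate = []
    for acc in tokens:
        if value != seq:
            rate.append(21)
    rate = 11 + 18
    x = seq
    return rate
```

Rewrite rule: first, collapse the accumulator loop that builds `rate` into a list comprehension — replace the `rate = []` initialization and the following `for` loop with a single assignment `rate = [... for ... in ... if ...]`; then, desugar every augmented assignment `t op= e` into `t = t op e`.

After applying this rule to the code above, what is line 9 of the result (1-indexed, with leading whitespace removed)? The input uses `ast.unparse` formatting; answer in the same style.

value = value - (30 >= value)

Transformed code:
def proc(tokens, x):
    if x >= 37:
        handle(tokens)
        seq = seq - seq * value
    else:
        tokens = tokens - seq // 27
    for x in tokens:
        handle(17)
        value = value - (30 >= value)
    rate = [21 for acc in tokens if value != seq]
    rate = 11 + 18
    x = seq
    return rate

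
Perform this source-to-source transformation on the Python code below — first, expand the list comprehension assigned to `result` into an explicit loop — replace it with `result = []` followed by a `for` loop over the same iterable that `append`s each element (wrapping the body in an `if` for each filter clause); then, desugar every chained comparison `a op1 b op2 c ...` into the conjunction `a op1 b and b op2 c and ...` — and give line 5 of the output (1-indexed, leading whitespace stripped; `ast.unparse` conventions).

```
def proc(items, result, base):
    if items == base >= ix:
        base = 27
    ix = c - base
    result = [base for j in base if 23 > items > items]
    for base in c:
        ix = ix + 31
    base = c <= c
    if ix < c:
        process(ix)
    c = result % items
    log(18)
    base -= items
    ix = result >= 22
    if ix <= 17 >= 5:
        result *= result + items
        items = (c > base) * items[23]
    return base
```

result = []

Transformed code:
def proc(items, result, base):
    if items == base and base >= ix:
        base = 27
    ix = c - base
    result = []
    for j in base:
        if 23 > items and items > items:
            result.append(base)
    for base in c:
        ix = ix + 31
    base = c <= c
    if ix < c:
        process(ix)
    c = result % items
    log(18)
    base -= items
    ix = result >= 22
    if ix <= 17 and 17 >= 5:
        result *= result + items
        items = (c > base) * items[23]
    return base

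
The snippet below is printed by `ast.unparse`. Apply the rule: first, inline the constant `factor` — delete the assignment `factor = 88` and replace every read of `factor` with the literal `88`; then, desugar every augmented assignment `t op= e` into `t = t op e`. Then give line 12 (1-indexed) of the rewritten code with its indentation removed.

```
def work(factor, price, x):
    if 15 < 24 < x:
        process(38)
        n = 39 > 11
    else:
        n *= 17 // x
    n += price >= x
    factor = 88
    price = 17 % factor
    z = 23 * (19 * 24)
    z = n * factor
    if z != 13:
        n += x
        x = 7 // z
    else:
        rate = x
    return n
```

n = n + x

Transformed code:
def work(factor, price, x):
    if 15 < 24 < x:
        process(38)
        n = 39 > 11
    else:
        n = n * (17 // x)
    n = n + (price >= x)
    price = 17 % 88
    z = 23 * (19 * 24)
    z = n * 88
    if z != 13:
        n = n + x
        x = 7 // z
    else:
        rate = x
    return n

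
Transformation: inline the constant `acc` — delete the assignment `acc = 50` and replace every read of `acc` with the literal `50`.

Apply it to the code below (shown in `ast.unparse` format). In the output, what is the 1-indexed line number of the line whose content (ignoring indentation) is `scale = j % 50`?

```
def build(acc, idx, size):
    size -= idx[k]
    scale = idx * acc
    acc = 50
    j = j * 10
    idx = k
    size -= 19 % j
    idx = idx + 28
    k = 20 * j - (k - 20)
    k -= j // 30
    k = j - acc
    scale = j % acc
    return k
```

Transformed code:
def build(acc, idx, size):
    size -= idx[k]
    scale = idx * 50
    j = j * 10
    idx = k
    size -= 19 % j
    idx = idx + 28
    k = 20 * j - (k - 20)
    k -= j // 30
    k = j - 50
    scale = j % 50
    return k

11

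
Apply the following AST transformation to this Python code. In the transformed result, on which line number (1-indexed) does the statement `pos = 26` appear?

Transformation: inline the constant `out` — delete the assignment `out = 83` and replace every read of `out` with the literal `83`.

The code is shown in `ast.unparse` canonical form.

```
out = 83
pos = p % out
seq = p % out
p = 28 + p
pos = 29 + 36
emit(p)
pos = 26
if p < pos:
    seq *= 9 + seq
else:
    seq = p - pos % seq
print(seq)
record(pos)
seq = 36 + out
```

6

Transformed code:
pos = p % 83
seq = p % 83
p = 28 + p
pos = 29 + 36
emit(p)
pos = 26
if p < pos:
    seq *= 9 + seq
else:
    seq = p - pos % seq
print(seq)
record(pos)
seq = 36 + 83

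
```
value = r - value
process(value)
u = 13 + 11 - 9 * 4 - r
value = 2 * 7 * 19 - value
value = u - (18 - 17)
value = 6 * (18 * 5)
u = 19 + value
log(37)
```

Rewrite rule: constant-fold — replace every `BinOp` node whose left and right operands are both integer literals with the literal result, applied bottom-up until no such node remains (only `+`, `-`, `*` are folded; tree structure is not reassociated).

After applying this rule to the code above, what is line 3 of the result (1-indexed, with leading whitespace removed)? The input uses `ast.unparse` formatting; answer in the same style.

u = -12 - r

Transformed code:
value = r - value
process(value)
u = -12 - r
value = 266 - value
value = u - 1
value = 540
u = 19 + value
log(37)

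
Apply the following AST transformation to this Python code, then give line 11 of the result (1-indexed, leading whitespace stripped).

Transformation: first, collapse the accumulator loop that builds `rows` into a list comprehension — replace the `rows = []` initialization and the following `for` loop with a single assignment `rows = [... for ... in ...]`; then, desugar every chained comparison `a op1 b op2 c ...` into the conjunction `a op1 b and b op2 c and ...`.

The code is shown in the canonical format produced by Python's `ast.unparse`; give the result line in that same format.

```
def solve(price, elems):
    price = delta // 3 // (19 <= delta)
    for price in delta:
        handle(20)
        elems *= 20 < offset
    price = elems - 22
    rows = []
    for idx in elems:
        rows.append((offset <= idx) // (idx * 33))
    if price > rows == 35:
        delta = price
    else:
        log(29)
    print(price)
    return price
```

Transformed code:
def solve(price, elems):
    price = delta // 3 // (19 <= delta)
    for price in delta:
        handle(20)
        elems *= 20 < offset
    price = elems - 22
    rows = [(offset <= idx) // (idx * 33) for idx in elems]
    if price > rows and rows == 35:
        delta = price
    else:
        log(29)
    print(price)
    return price

log(29)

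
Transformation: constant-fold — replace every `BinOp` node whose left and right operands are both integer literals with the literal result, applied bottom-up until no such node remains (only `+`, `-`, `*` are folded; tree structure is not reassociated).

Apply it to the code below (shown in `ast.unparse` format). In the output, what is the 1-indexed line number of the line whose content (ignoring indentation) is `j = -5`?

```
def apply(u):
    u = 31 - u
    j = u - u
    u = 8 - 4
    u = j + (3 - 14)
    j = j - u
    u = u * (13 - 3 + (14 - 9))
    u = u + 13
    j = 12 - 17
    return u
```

Transformed code:
def apply(u):
    u = 31 - u
    j = u - u
    u = 4
    u = j + -11
    j = j - u
    u = u * 15
    u = u + 13
    j = -5
    return u

9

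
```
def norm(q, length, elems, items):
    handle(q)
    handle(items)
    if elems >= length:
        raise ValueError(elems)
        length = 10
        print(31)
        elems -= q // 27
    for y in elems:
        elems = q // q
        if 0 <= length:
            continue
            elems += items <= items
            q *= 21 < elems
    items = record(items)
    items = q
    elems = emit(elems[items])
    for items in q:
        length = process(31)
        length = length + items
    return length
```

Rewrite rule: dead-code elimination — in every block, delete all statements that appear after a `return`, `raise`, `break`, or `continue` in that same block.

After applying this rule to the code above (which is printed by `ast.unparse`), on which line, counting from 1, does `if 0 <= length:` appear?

Transformed code:
def norm(q, length, elems, items):
    handle(q)
    handle(items)
    if elems >= length:
        raise ValueError(elems)
    for y in elems:
        elems = q // q
        if 0 <= length:
            continue
    items = record(items)
    items = q
    elems = emit(elems[items])
    for items in q:
        length = process(31)
        length = length + items
    return length

8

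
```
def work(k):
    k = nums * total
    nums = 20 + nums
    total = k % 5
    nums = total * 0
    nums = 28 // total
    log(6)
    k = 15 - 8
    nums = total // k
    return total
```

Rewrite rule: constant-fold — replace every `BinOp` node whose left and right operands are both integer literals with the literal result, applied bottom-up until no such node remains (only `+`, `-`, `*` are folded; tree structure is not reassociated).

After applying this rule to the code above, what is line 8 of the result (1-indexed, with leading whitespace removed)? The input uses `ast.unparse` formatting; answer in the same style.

k = 7

Transformed code:
def work(k):
    k = nums * total
    nums = 20 + nums
    total = k % 5
    nums = total * 0
    nums = 28 // total
    log(6)
    k = 7
    nums = total // k
    return total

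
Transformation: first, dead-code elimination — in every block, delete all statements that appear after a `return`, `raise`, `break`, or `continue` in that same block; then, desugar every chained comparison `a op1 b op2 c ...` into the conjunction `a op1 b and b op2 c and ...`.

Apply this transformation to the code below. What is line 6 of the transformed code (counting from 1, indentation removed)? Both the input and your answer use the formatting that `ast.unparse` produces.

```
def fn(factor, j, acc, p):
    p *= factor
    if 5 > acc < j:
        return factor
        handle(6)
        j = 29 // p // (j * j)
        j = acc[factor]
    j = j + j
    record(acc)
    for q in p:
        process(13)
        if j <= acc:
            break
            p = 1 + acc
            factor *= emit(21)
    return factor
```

Transformed code:
def fn(factor, j, acc, p):
    p *= factor
    if 5 > acc and acc < j:
        return factor
    j = j + j
    record(acc)
    for q in p:
        process(13)
        if j <= acc:
            break
    return factor

record(acc)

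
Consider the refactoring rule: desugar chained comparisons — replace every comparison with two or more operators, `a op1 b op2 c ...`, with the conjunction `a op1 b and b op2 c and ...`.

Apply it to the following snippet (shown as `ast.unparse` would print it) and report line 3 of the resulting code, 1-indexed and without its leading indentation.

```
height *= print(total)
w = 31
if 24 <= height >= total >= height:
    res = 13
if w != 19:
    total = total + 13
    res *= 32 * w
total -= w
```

if 24 <= height and height >= total and (total >= height):

Transformed code:
height *= print(total)
w = 31
if 24 <= height and height >= total and (total >= height):
    res = 13
if w != 19:
    total = total + 13
    res *= 32 * w
total -= w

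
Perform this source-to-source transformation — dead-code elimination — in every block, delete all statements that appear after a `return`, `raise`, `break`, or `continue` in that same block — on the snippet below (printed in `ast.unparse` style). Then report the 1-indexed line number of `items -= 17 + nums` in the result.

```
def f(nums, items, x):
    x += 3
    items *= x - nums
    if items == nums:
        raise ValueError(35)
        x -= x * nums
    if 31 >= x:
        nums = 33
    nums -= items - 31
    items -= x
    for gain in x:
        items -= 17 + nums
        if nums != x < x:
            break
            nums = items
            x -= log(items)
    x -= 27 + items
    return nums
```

Transformed code:
def f(nums, items, x):
    x += 3
    items *= x - nums
    if items == nums:
        raise ValueError(35)
    if 31 >= x:
        nums = 33
    nums -= items - 31
    items -= x
    for gain in x:
        items -= 17 + nums
        if nums != x < x:
            break
    x -= 27 + items
    return nums

11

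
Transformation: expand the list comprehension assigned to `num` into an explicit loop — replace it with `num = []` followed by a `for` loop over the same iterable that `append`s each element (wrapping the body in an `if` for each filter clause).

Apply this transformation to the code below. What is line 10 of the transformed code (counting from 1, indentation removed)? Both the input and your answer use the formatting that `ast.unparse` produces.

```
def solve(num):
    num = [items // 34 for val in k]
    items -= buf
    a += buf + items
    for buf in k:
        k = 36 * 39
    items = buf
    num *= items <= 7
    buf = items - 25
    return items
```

num *= items <= 7

Transformed code:
def solve(num):
    num = []
    for val in k:
        num.append(items // 34)
    items -= buf
    a += buf + items
    for buf in k:
        k = 36 * 39
    items = buf
    num *= items <= 7
    buf = items - 25
    return items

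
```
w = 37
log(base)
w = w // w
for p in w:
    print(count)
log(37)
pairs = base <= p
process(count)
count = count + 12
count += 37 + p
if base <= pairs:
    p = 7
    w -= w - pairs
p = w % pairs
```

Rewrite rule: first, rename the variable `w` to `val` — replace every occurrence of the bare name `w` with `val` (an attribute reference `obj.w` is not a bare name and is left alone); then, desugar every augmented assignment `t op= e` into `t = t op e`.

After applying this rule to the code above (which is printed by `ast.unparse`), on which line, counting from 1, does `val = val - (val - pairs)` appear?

Transformed code:
val = 37
log(base)
val = val // val
for p in val:
    print(count)
log(37)
pairs = base <= p
process(count)
count = count + 12
count = count + (37 + p)
if base <= pairs:
    p = 7
    val = val - (val - pairs)
p = val % pairs

13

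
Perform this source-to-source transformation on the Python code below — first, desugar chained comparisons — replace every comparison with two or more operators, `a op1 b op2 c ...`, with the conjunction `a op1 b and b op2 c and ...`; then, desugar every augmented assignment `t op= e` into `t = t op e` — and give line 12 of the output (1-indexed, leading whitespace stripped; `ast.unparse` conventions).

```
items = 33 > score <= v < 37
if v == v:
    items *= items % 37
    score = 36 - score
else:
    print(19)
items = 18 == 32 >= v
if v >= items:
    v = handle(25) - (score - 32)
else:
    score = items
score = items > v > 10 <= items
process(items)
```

score = items > v and v > 10 and (10 <= items)

Transformed code:
items = 33 > score and score <= v and (v < 37)
if v == v:
    items = items * (items % 37)
    score = 36 - score
else:
    print(19)
items = 18 == 32 and 32 >= v
if v >= items:
    v = handle(25) - (score - 32)
else:
    score = items
score = items > v and v > 10 and (10 <= items)
process(items)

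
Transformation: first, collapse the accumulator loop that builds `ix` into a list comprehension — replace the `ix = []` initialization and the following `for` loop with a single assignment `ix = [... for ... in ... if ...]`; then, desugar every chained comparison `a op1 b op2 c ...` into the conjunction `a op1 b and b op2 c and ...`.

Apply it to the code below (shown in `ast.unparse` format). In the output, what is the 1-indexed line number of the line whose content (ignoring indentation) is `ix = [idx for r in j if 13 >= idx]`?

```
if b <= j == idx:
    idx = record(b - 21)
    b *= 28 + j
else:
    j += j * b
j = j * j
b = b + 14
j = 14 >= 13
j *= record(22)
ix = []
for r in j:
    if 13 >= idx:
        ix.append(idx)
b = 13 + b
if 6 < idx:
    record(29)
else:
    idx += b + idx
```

10

Transformed code:
if b <= j and j == idx:
    idx = record(b - 21)
    b *= 28 + j
else:
    j += j * b
j = j * j
b = b + 14
j = 14 >= 13
j *= record(22)
ix = [idx for r in j if 13 >= idx]
b = 13 + b
if 6 < idx:
    record(29)
else:
    idx += b + idx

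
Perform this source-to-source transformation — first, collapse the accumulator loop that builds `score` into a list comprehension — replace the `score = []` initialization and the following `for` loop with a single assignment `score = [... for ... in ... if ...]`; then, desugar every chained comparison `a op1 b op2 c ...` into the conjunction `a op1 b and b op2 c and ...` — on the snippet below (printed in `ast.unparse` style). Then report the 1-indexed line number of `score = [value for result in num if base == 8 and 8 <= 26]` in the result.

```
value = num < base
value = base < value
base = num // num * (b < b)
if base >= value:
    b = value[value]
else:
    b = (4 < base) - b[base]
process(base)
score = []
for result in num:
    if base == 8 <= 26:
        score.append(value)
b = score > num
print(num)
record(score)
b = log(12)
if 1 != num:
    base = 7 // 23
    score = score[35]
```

Transformed code:
value = num < base
value = base < value
base = num // num * (b < b)
if base >= value:
    b = value[value]
else:
    b = (4 < base) - b[base]
process(base)
score = [value for result in num if base == 8 and 8 <= 26]
b = score > num
print(num)
record(score)
b = log(12)
if 1 != num:
    base = 7 // 23
    score = score[35]

9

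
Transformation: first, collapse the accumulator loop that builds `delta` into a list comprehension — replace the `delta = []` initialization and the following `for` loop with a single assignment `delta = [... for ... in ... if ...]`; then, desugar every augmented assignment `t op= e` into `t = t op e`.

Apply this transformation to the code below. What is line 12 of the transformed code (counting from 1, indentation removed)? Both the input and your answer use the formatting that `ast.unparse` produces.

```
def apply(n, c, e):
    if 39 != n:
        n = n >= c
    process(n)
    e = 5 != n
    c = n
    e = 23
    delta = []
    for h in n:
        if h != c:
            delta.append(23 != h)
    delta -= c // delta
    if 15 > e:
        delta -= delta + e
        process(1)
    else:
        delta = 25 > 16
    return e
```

process(1)

Transformed code:
def apply(n, c, e):
    if 39 != n:
        n = n >= c
    process(n)
    e = 5 != n
    c = n
    e = 23
    delta = [23 != h for h in n if h != c]
    delta = delta - c // delta
    if 15 > e:
        delta = delta - (delta + e)
        process(1)
    else:
        delta = 25 > 16
    return e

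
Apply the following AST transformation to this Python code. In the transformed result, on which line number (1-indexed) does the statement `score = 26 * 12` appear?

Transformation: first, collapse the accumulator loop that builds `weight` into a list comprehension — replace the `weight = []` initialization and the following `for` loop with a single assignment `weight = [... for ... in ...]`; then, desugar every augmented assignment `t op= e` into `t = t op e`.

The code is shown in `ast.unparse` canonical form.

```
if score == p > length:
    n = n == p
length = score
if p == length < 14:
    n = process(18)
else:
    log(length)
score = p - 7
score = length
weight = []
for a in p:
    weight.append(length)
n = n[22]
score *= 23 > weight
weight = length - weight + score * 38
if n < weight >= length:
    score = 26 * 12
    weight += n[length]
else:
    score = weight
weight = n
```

15

Transformed code:
if score == p > length:
    n = n == p
length = score
if p == length < 14:
    n = process(18)
else:
    log(length)
score = p - 7
score = length
weight = [length for a in p]
n = n[22]
score = score * (23 > weight)
weight = length - weight + score * 38
if n < weight >= length:
    score = 26 * 12
    weight = weight + n[length]
else:
    score = weight
weight = n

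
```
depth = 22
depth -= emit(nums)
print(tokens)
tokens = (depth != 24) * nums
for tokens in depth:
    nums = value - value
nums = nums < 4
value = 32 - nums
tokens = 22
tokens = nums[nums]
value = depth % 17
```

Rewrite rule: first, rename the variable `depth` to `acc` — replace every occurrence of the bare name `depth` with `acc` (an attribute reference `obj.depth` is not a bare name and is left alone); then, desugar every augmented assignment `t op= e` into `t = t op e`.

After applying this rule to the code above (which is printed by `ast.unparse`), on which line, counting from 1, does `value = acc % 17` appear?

Transformed code:
acc = 22
acc = acc - emit(nums)
print(tokens)
tokens = (acc != 24) * nums
for tokens in acc:
    nums = value - value
nums = nums < 4
value = 32 - nums
tokens = 22
tokens = nums[nums]
value = acc % 17

11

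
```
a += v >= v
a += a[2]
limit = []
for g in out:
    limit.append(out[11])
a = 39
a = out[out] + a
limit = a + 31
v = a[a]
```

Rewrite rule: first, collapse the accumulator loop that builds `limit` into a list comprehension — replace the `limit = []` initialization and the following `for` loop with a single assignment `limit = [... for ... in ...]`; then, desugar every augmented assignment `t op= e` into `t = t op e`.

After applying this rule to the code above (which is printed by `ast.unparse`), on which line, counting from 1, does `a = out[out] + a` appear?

Transformed code:
a = a + (v >= v)
a = a + a[2]
limit = [out[11] for g in out]
a = 39
a = out[out] + a
limit = a + 31
v = a[a]

5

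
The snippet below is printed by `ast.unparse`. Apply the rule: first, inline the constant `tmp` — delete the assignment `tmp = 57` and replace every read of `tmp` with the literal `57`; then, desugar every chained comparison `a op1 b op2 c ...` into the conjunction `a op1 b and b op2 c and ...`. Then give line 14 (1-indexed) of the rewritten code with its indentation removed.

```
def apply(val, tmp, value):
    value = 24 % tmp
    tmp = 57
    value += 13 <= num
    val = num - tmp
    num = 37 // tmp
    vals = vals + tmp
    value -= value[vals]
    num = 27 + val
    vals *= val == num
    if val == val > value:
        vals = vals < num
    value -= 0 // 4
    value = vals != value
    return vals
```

return vals

Transformed code:
def apply(val, tmp, value):
    value = 24 % 57
    value += 13 <= num
    val = num - 57
    num = 37 // 57
    vals = vals + 57
    value -= value[vals]
    num = 27 + val
    vals *= val == num
    if val == val and val > value:
        vals = vals < num
    value -= 0 // 4
    value = vals != value
    return vals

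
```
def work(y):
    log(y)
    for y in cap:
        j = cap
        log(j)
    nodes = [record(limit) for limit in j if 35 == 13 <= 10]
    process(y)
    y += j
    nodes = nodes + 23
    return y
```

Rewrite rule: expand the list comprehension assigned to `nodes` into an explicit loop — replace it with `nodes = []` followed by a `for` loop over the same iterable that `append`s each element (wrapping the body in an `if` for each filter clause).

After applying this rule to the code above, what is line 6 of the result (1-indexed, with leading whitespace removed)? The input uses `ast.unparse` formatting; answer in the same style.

nodes = []

Transformed code:
def work(y):
    log(y)
    for y in cap:
        j = cap
        log(j)
    nodes = []
    for limit in j:
        if 35 == 13 <= 10:
            nodes.append(record(limit))
    process(y)
    y += j
    nodes = nodes + 23
    return y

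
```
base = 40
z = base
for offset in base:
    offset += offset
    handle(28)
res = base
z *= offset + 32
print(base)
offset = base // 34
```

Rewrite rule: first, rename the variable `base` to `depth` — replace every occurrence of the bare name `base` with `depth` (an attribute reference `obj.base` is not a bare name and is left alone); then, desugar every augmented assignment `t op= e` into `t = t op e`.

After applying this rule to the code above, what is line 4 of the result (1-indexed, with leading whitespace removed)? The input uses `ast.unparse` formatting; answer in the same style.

offset = offset + offset

Transformed code:
depth = 40
z = depth
for offset in depth:
    offset = offset + offset
    handle(28)
res = depth
z = z * (offset + 32)
print(depth)
offset = depth // 34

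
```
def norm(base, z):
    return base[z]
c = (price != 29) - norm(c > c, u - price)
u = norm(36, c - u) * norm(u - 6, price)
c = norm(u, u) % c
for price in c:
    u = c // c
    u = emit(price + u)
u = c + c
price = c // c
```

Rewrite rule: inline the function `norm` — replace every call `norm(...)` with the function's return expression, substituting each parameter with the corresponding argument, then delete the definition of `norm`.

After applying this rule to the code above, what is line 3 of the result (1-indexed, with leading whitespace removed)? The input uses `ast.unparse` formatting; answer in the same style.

Transformed code:
c = (price != 29) - (c > c)[u - price]
u = 36[c - u] * (u - 6)[price]
c = u[u] % c
for price in c:
    u = c // c
    u = emit(price + u)
u = c + c
price = c // c

c = u[u] % c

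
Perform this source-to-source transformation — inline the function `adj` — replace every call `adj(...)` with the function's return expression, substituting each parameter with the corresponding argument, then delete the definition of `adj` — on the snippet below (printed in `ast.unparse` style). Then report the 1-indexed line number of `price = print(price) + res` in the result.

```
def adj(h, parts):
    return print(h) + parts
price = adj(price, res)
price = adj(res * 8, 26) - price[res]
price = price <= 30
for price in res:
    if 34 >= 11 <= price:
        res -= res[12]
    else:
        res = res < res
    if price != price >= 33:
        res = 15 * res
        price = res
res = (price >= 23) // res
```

1

Transformed code:
price = print(price) + res
price = print(res * 8) + 26 - price[res]
price = price <= 30
for price in res:
    if 34 >= 11 <= price:
        res -= res[12]
    else:
        res = res < res
    if price != price >= 33:
        res = 15 * res
        price = res
res = (price >= 23) // res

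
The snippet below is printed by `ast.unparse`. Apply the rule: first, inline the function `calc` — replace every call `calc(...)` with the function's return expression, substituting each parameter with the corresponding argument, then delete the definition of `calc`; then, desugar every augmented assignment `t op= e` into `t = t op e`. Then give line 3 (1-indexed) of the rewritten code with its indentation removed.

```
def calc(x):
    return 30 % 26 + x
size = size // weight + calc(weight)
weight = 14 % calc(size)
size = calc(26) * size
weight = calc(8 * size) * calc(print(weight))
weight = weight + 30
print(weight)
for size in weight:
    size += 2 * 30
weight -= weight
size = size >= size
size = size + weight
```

size = (30 % 26 + 26) * size

Transformed code:
size = size // weight + (30 % 26 + weight)
weight = 14 % (30 % 26 + size)
size = (30 % 26 + 26) * size
weight = (30 % 26 + 8 * size) * (30 % 26 + print(weight))
weight = weight + 30
print(weight)
for size in weight:
    size = size + 2 * 30
weight = weight - weight
size = size >= size
size = size + weight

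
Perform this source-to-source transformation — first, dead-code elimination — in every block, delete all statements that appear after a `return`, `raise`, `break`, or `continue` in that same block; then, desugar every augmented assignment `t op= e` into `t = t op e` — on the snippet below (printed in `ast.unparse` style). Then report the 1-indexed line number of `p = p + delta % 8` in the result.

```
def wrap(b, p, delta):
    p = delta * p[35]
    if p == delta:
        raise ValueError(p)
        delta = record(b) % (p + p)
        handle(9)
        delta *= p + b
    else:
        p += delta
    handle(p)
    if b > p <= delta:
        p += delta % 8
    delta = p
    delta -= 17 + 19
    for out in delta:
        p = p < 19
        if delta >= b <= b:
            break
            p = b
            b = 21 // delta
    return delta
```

9

Transformed code:
def wrap(b, p, delta):
    p = delta * p[35]
    if p == delta:
        raise ValueError(p)
    else:
        p = p + delta
    handle(p)
    if b > p <= delta:
        p = p + delta % 8
    delta = p
    delta = delta - (17 + 19)
    for out in delta:
        p = p < 19
        if delta >= b <= b:
            break
    return delta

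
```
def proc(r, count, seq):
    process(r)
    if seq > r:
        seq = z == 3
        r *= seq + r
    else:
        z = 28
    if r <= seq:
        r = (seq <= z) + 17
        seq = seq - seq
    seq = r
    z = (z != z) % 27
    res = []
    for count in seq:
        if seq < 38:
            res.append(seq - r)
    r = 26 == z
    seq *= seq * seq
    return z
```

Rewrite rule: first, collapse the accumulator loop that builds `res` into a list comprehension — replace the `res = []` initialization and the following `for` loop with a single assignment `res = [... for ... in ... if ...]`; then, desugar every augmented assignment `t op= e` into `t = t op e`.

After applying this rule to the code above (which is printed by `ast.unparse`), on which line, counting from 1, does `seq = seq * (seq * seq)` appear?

Transformed code:
def proc(r, count, seq):
    process(r)
    if seq > r:
        seq = z == 3
        r = r * (seq + r)
    else:
        z = 28
    if r <= seq:
        r = (seq <= z) + 17
        seq = seq - seq
    seq = r
    z = (z != z) % 27
    res = [seq - r for count in seq if seq < 38]
    r = 26 == z
    seq = seq * (seq * seq)
    return z

15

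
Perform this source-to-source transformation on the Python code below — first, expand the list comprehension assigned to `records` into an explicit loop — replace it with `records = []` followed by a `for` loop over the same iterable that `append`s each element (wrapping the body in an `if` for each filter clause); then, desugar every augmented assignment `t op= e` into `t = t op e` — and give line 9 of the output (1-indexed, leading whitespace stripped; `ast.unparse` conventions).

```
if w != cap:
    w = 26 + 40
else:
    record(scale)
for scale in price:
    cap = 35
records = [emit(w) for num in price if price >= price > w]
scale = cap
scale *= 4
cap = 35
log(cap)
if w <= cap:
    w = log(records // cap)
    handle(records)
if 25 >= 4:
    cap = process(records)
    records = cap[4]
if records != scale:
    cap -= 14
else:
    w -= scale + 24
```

Transformed code:
if w != cap:
    w = 26 + 40
else:
    record(scale)
for scale in price:
    cap = 35
records = []
for num in price:
    if price >= price > w:
        records.append(emit(w))
scale = cap
scale = scale * 4
cap = 35
log(cap)
if w <= cap:
    w = log(records // cap)
    handle(records)
if 25 >= 4:
    cap = process(records)
    records = cap[4]
if records != scale:
    cap = cap - 14
else:
    w = w - (scale + 24)

if price >= price > w:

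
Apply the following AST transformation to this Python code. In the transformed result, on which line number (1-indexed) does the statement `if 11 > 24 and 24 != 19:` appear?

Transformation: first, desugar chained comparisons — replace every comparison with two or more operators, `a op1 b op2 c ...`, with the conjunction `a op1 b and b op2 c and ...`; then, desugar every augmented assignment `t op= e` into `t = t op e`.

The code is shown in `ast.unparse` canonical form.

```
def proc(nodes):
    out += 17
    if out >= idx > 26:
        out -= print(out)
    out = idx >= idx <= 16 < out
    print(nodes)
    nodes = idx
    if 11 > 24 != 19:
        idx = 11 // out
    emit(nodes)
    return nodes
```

Transformed code:
def proc(nodes):
    out = out + 17
    if out >= idx and idx > 26:
        out = out - print(out)
    out = idx >= idx and idx <= 16 and (16 < out)
    print(nodes)
    nodes = idx
    if 11 > 24 and 24 != 19:
        idx = 11 // out
    emit(nodes)
    return nodes

8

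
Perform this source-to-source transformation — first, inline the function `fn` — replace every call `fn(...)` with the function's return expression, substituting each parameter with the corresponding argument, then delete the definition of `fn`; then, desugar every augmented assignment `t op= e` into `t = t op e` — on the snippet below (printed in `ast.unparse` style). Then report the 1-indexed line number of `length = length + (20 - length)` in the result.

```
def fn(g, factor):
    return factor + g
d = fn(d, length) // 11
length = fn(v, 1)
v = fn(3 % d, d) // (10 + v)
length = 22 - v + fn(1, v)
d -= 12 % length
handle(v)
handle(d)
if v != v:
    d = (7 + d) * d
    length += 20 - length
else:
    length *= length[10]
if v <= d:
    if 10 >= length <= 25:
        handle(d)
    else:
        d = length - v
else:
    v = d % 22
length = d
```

Transformed code:
d = (length + d) // 11
length = 1 + v
v = (d + 3 % d) // (10 + v)
length = 22 - v + (v + 1)
d = d - 12 % length
handle(v)
handle(d)
if v != v:
    d = (7 + d) * d
    length = length + (20 - length)
else:
    length = length * length[10]
if v <= d:
    if 10 >= length <= 25:
        handle(d)
    else:
        d = length - v
else:
    v = d % 22
length = d

10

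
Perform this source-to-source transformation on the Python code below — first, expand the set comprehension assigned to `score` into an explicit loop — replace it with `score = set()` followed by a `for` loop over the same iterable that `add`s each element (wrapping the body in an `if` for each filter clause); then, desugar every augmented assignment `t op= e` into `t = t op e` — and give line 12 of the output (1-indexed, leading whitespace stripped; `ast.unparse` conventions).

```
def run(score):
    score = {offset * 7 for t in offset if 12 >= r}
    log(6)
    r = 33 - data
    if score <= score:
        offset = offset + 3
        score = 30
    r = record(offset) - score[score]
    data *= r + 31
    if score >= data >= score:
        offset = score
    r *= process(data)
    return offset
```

Transformed code:
def run(score):
    score = set()
    for t in offset:
        if 12 >= r:
            score.add(offset * 7)
    log(6)
    r = 33 - data
    if score <= score:
        offset = offset + 3
        score = 30
    r = record(offset) - score[score]
    data = data * (r + 31)
    if score >= data >= score:
        offset = score
    r = r * process(data)
    return offset

data = data * (r + 31)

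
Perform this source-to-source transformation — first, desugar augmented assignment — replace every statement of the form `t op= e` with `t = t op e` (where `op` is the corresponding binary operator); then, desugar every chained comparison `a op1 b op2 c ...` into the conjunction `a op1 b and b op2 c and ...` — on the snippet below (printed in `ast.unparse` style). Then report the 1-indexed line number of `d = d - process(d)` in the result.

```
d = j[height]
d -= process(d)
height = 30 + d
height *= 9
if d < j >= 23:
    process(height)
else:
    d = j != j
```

2

Transformed code:
d = j[height]
d = d - process(d)
height = 30 + d
height = height * 9
if d < j and j >= 23:
    process(height)
else:
    d = j != j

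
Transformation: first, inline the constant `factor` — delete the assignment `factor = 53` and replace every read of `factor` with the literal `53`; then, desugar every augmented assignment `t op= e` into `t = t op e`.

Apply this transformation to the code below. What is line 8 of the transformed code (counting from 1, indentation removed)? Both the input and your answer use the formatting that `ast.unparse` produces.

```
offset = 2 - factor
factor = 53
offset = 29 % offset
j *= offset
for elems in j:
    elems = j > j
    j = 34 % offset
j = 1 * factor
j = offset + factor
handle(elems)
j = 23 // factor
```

Transformed code:
offset = 2 - 53
offset = 29 % offset
j = j * offset
for elems in j:
    elems = j > j
    j = 34 % offset
j = 1 * 53
j = offset + 53
handle(elems)
j = 23 // 53

j = offset + 53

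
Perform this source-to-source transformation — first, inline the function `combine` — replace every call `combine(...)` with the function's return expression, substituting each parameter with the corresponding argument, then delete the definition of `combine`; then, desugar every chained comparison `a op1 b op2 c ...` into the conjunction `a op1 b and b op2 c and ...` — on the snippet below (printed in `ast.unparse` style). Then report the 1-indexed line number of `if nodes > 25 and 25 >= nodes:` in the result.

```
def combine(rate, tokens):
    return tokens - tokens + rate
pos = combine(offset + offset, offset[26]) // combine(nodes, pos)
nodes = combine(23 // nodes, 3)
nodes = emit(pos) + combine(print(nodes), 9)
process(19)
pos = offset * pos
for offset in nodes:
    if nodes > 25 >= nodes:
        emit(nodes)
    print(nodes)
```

Transformed code:
pos = (offset[26] - offset[26] + (offset + offset)) // (pos - pos + nodes)
nodes = 3 - 3 + 23 // nodes
nodes = emit(pos) + (9 - 9 + print(nodes))
process(19)
pos = offset * pos
for offset in nodes:
    if nodes > 25 and 25 >= nodes:
        emit(nodes)
    print(nodes)

7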